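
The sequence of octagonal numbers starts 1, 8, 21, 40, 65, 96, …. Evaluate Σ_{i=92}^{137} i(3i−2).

1823003

Σ i(3i−2) = 3Σi² − 2Σi over i = 92..137.
Σi = 9453 − 4186 = 5267 and Σi² = 866525 − 255346 = 611179.
3·611179 − 2·5267 = 1823003.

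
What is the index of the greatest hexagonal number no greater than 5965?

54

Solve n(2n−1) ≤ 5965 for integer n.
n = 54 gives 5778 ≤ 5965, while n = 55 gives 5995 > 5965; so the answer is index 54.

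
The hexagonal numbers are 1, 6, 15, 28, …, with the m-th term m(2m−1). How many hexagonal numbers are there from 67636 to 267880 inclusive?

182

The n-th hexagonal number is n(2n−1).
Smallest index with value ≥ 67636: n = 185 (giving 68265).
Largest index with value ≤ 267880: n = 366 (giving 267546).
Indices 185 through 366: 182 terms.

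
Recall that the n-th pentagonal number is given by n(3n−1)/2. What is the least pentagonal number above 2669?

Solve n(3n−1)/2 > 2669 for integer n.
The largest n with value ≤ 2669 is 42 (since 2625 ≤ 2669 < 2752), so the first above is n = 43, value 2752.

2752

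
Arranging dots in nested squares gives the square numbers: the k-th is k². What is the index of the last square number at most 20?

4

Solve n² ≤ 20 for integer n.
n = 4 gives 16 ≤ 20, while n = 5 gives 25 > 20; so the answer is index 4.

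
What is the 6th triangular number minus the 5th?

Consecutive triangular numbers differ by n: T_{6} − T_{5} = 6.

6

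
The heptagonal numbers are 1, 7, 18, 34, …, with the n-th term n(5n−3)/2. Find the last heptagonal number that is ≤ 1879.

1782

Solve n(5n−3)/2 ≤ 1879 for integer n.
n = 27 gives 1782 ≤ 1879, while n = 28 gives 1918 > 1879; so the answer is 1782.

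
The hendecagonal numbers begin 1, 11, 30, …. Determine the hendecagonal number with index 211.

199606

The 211th hendecagonal number is n(9n−7)/2 with n = 211.
211·(9·211 − 7)/2 = 211·1892/2 = 211·946 = 199606.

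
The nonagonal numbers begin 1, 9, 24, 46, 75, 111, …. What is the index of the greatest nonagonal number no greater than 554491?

398

Solve n(7n−5)/2 ≤ 554491 for integer n.
n = 398 gives 553419 ≤ 554491, while n = 399 gives 556206 > 554491; so the answer is index 398.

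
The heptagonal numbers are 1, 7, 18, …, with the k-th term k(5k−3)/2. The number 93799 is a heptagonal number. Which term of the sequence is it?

Set n(5n−3)/2 = 93799, giving 5n² − 3n − 187598 = 0.
The discriminant is 9 + 40·93799 = 3751969, and √3751969 = 1937.
So n = (3 + 1937) / 10 = 1940/10 = 194.
Check: 194·(5·194 − 3)/2 = 93799. ✓

194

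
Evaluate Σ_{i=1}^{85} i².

Σ_{i=1}^{85} i² = 85·86·171/6 = 208335.

208335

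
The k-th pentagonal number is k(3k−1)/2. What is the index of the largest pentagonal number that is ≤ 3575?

48

Solve n(3n−1)/2 ≤ 3575 for integer n.
n = 48 gives 3432 ≤ 3575, while n = 49 gives 3577 > 3575; so the answer is index 48.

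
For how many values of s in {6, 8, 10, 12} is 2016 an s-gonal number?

s = 6: P(6, 32) = 2016. ✓
s = 8: P(8, 26) = 1976 and P(8, 27) = 2133; 2016 is not s-gonal.
s = 10: P(10, 22) = 1870 and P(10, 23) = 2047; 2016 is not s-gonal.
s = 12: P(12, 20) = 1920 and P(12, 21) = 2121; 2016 is not s-gonal.
Hits: s ∈ {6} → 1.

1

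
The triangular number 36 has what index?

8

Set n(n+1)/2 = 36, giving n² + n − 72 = 0.
The discriminant is 1 + 8·36 = 289, and √289 = 17.
So n = (-1 + 17) / 2 = 16/2 = 8.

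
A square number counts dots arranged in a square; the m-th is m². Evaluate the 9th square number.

The 9th square number is n² with n = 9.
9² = 81.

81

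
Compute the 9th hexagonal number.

9·(2·9 − 1) = 9·17 = 153.

153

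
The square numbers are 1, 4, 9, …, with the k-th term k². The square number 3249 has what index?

We need n² = 3249, so n = √3249 = 57.
Check: 57² = 3249. ✓

57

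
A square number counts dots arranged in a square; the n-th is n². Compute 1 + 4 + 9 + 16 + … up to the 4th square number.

30

Σ_{i=1}^{4} i² = 4·5·9/6 = 30.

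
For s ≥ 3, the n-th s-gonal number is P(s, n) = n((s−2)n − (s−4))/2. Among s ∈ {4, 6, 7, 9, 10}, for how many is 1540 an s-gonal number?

2

s = 4: P(4, 39) = 1521 and P(4, 40) = 1600; 1540 is not s-gonal.
s = 6: P(6, 28) = 1540. ✓
s = 7: P(7, 25) = 1525 and P(7, 26) = 1651; 1540 is not s-gonal.
s = 9: P(9, 21) = 1491 and P(9, 22) = 1639; 1540 is not s-gonal.
s = 10: P(10, 20) = 1540. ✓
Hits: s ∈ {6, 10} → 2.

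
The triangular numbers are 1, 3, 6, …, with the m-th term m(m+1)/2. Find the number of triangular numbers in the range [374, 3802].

60

The n-th triangular number is n(n+1)/2.
Smallest index with value ≥ 374: n = 27 (giving 378).
Largest index with value ≤ 3802: n = 86 (giving 3741).
Indices 27 through 86: 60 terms.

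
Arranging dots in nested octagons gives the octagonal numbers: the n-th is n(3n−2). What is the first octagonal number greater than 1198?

Solve n(3n−2) > 1198 for integer n.
The largest n with value ≤ 1198 is 20 (since 1160 ≤ 1198 < 1281), so the first above is n = 21, value 1281.

1281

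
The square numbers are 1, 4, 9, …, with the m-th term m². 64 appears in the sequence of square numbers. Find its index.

8

We need n² = 64, so n = √64 = 8.
Check: 8² = 64. ✓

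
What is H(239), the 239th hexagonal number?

The 239th hexagonal number is n(2n−1) with n = 239.
239·(2·239 − 1) = 239·477 = 114003.

114003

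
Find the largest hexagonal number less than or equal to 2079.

2016

Solve n(2n−1) ≤ 2079 for integer n.
n = 32 gives 2016 ≤ 2079, while n = 33 gives 2145 > 2079; so the answer is 2016.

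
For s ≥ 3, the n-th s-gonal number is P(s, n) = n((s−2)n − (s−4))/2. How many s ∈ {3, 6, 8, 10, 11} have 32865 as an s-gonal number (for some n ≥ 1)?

s = 3: P(3, 255) = 32640 and P(3, 256) = 32896; 32865 is not s-gonal.
s = 6: P(6, 128) = 32640 and P(6, 129) = 33153; 32865 is not s-gonal.
s = 8: P(8, 105) = 32865. ✓
s = 10: P(10, 91) = 32851 and P(10, 92) = 33580; 32865 is not s-gonal.
s = 11: P(11, 85) = 32215 and P(11, 86) = 32981; 32865 is not s-gonal.
Hits: s ∈ {8} → 1.

1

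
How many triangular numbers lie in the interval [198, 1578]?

The n-th triangular number is n(n+1)/2.
Smallest index with value ≥ 198: n = 20 (giving 210).
Largest index with value ≤ 1578: n = 55 (giving 1540).
Indices 20 through 55: 36 terms.

36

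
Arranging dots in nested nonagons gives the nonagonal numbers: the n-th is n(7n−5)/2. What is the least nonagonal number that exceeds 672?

Solve n(7n−5)/2 > 672 for integer n.
The largest n with value ≤ 672 is 14 (since 651 ≤ 672 < 750), so the first above is n = 15, value 750.

750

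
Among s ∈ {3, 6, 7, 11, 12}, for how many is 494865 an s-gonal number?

1

s = 3: P(3, 994) = 494515 and P(3, 995) = 495510; 494865 is not s-gonal.
s = 6: P(6, 497) = 493521 and P(6, 498) = 495510; 494865 is not s-gonal.
s = 7: P(7, 445) = 494395 and P(7, 446) = 496621; 494865 is not s-gonal.
s = 11: P(11, 332) = 494846 and P(11, 333) = 497835; 494865 is not s-gonal.
s = 12: P(12, 315) = 494865. ✓
Hits: s ∈ {12} → 1.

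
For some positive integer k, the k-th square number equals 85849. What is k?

293

We need n² = 85849, so n = √85849 = 293.
Check: 293² = 85849. ✓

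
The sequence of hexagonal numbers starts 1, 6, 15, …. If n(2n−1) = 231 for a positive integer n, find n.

Set n(2n−1) = 231, giving 2n² − n − 231 = 0.
So n = (1 + 43) / 4 = 44/4 = 11.
Check: 11·(2·11 − 1) = 231. ✓

11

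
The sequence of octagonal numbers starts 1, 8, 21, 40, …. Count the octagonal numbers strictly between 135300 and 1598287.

The n-th octagonal number is n(3n−2).
Smallest index with value > 135300: n = 213 (giving 135681).
Largest index with value < 1598287: n = 730 (giving 1597240).
Indices 213 through 730: 518 terms.

518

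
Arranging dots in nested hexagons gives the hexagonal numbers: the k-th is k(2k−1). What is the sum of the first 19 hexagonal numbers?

Σ i(2i−1) = 2Σi² − Σi over i = 1..19.
Σi = 190 and Σi² = 2470.
2·2470 − 1·190 = 4750.

4750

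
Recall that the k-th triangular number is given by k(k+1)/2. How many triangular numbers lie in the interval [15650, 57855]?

163

The n-th triangular number is n(n+1)/2.
Smallest index with value ≥ 15650: n = 177 (giving 15753).
Largest index with value ≤ 57855: n = 339 (giving 57630).
Indices 177 through 339: 163 terms.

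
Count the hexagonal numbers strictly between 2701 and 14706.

The n-th hexagonal number is n(2n−1).
Smallest index with value > 2701: n = 38 (giving 2850).
Largest index with value < 14706: n = 85 (giving 14365).
Indices 38 through 85: 48 terms.

48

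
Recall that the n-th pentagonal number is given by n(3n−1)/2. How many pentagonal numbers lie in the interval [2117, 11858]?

The n-th pentagonal number is n(3n−1)/2.
Smallest index with value ≥ 2117: n = 38 (giving 2147).
Largest index with value ≤ 11858: n = 89 (giving 11837).
Indices 38 through 89: 52 terms.

52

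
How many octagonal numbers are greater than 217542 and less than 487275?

The n-th octagonal number is n(3n−2).
Smallest index with value > 217542: n = 270 (giving 218160).
Largest index with value < 487275: n = 403 (giving 486421).
Indices 270 through 403: 134 terms.

134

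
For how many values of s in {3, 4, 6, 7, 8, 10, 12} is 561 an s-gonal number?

3

s = 3: P(3, 33) = 561. ✓
s = 4: P(4, 23) = 529 and P(4, 24) = 576; 561 is not s-gonal.
s = 6: P(6, 17) = 561. ✓
s = 7: P(7, 15) = 540 and P(7, 16) = 616; 561 is not s-gonal.
s = 8: P(8, 14) = 560 and P(8, 15) = 645; 561 is not s-gonal.
s = 10: P(10, 12) = 540 and P(10, 13) = 637; 561 is not s-gonal.
s = 12: P(12, 11) = 561. ✓
Hits: s ∈ {3, 6, 12} → 3.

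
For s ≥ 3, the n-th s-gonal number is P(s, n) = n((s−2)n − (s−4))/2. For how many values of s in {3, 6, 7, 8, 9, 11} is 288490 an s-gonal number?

1

s = 3: P(3, 759) = 288420 and P(3, 760) = 289180; 288490 is not s-gonal.
s = 6: P(6, 380) = 288420 and P(6, 381) = 289941; 288490 is not s-gonal.
s = 7: P(7, 340) = 288490. ✓
s = 8: P(8, 310) = 287680 and P(8, 311) = 289541; 288490 is not s-gonal.
s = 9: P(9, 287) = 287574 and P(9, 288) = 289584; 288490 is not s-gonal.
s = 11: P(11, 253) = 287155 and P(11, 254) = 289433; 288490 is not s-gonal.
Hits: s ∈ {7} → 1.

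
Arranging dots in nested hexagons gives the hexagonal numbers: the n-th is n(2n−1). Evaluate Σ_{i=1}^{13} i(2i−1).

1547

Σ i(2i−1) = 2Σi² − Σi over i = 1..13.
Σi = 91 and Σi² = 819.
2·819 − 1·91 = 1547.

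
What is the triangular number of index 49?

49·50/2 = 2450/2 = 1225.

1225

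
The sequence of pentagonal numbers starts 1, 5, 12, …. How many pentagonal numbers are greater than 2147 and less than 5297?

The n-th pentagonal number is n(3n−1)/2.
Smallest index with value > 2147: n = 39 (giving 2262).
Largest index with value < 5297: n = 59 (giving 5192).
Indices 39 through 59: 21 terms.

21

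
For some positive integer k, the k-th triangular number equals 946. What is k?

43

Set n(n+1)/2 = 946, giving n² + n − 1892 = 0.
The discriminant is 1 + 8·946 = 7569, and √7569 = 87.
So n = (-1 + 87) / 2 = 86/2 = 43.
Check: 43·44/2 = 946. ✓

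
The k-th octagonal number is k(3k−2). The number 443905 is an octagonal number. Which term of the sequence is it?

385

Set n(3n−2) = 443905, giving 3n² − 2n − 443905 = 0.
The discriminant is 4 + 12·443905 = 5326864, and √5326864 = 2308.
So n = (2 + 2308) / 6 = 2310/6 = 385.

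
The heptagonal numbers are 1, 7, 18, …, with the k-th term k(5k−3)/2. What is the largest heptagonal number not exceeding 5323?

Solve n(5n−3)/2 ≤ 5323 for integer n.
n = 46 gives 5221 ≤ 5323, while n = 47 gives 5452 > 5323; so the answer is 5221.

5221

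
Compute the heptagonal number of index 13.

The 13th heptagonal number is n(5n−3)/2 with n = 13.
13·(5·13 − 3)/2 = 13·62/2 = 13·31 = 403.

403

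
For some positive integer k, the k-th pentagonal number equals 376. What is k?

16

Set n(3n−1)/2 = 376, giving 3n² − n − 752 = 0.
The discriminant is 1 + 24·376 = 9025, and √9025 = 95.
So n = (1 + 95) / 6 = 96/6 = 16.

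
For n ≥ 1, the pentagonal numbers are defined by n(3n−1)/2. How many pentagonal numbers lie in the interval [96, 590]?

The n-th pentagonal number is n(3n−1)/2.
Smallest index with value ≥ 96: n = 9 (giving 117).
Largest index with value ≤ 590: n = 20 (giving 590).
Indices 9 through 20: 12 terms.

12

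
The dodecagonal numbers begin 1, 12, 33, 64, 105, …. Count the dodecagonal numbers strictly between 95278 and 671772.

The n-th dodecagonal number is n(5n−4).
Smallest index with value > 95278: n = 139 (giving 96049).
Largest index with value < 671772: n = 366 (giving 668316).
Indices 139 through 366: 228 terms.

228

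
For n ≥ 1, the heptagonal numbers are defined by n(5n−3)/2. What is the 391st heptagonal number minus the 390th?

1951

Consecutive heptagonal numbers differ by 5n − 4: here 5·391 − 4 = 1951.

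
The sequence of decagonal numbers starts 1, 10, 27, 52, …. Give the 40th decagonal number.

40·(4·40 − 3) = 40·157 = 6280.

6280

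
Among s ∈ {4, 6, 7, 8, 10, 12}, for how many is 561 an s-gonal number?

s = 4: P(4, 23) = 529 and P(4, 24) = 576; 561 is not s-gonal.
s = 6: P(6, 17) = 561. ✓
s = 7: P(7, 15) = 540 and P(7, 16) = 616; 561 is not s-gonal.
s = 8: P(8, 14) = 560 and P(8, 15) = 645; 561 is not s-gonal.
s = 10: P(10, 12) = 540 and P(10, 13) = 637; 561 is not s-gonal.
s = 12: P(12, 11) = 561. ✓
Hits: s ∈ {6, 12} → 2.

2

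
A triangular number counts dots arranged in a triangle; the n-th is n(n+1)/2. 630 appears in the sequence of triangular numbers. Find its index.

35

Set n(n+1)/2 = 630, giving n² + n − 1260 = 0.
The discriminant is 1 + 8·630 = 5041, and √5041 = 71.
So n = (-1 + 71) / 2 = 70/2 = 35.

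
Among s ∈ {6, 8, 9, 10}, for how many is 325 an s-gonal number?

2

s = 6: P(6, 13) = 325. ✓
s = 8: P(8, 10) = 280 and P(8, 11) = 341; 325 is not s-gonal.
s = 9: P(9, 10) = 325. ✓
s = 10: P(10, 9) = 297 and P(10, 10) = 370; 325 is not s-gonal.
Hits: s ∈ {6, 9} → 2.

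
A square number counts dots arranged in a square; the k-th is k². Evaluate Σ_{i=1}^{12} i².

650

Σ_{i=1}^{12} i² = 12·13·25/6 = 650.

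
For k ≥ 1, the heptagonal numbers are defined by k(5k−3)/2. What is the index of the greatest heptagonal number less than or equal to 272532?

330

Solve n(5n−3)/2 ≤ 272532 for integer n.
n = 330 gives 271755 ≤ 272532, while n = 331 gives 273406 > 272532; so the answer is index 330.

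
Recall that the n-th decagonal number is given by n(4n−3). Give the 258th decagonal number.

The 258th decagonal number is n(4n−3) with n = 258.
258·(4·258 − 3) = 258·1029 = 265482.

265482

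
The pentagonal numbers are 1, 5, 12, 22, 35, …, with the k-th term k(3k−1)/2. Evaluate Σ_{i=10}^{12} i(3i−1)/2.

Σ i(3i−1)/2 = (3Σi² − Σi) / 2 over i = 10..12.
Σi = 78 − 45 = 33 and Σi² = 650 − 285 = 365.
(3·365 − 1·33) / 2 = 1062/2 = 531.

531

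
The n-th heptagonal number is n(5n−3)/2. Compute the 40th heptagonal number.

The 40th heptagonal number is n(5n−3)/2 with n = 40.
40·(5·40 − 3)/2 = 40·197/2 = 3940.

3940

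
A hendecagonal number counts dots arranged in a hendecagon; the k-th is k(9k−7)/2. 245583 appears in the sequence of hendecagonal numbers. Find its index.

234

Set n(9n−7)/2 = 245583, giving 9n² − 7n − 491166 = 0.
The discriminant is 49 + 72·245583 = 17682025, and √17682025 = 4205.
So n = (7 + 4205) / 18 = 4212/18 = 234.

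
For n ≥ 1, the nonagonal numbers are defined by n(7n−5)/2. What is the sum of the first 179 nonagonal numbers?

Σ i(7i−5)/2 = (7Σi² − 5Σi) / 2 over i = 1..179.
Σi = 16110 and Σi² = 1927830.
(7·1927830 − 5·16110) / 2 = 13414260/2 = 6707130.

6707130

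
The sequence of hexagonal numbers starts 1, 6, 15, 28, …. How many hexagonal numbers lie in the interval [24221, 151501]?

165

The n-th hexagonal number is n(2n−1).
Smallest index with value ≥ 24221: n = 111 (giving 24531).
Largest index with value ≤ 151501: n = 275 (giving 150975).
Indices 111 through 275: 165 terms.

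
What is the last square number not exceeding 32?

25

Solve n² ≤ 32 for integer n.
n = 5 gives 25 ≤ 32, while n = 6 gives 36 > 32; so the answer is 25.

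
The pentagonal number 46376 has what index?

176

Set n(3n−1)/2 = 46376, giving 3n² − n − 92752 = 0.
The discriminant is 1 + 24·46376 = 1113025, and √1113025 = 1055.
So n = (1 + 1055) / 6 = 1056/6 = 176.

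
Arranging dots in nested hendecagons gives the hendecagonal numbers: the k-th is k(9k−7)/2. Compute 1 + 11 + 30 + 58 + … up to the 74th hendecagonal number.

Σ i(9i−7)/2 = (9Σi² − 7Σi) / 2 over i = 1..74.
Σi = 2775 and Σi² = 137825.
(9·137825 − 7·2775) / 2 = 1221000/2 = 610500.

610500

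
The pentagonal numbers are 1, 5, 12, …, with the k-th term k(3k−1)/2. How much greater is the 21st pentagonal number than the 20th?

61

Consecutive pentagonal numbers differ by 3n − 2: here 3·21 − 2 = 61.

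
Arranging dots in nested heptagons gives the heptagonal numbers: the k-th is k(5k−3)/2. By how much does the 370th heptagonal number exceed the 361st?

370·(5·370 − 3)/2 = 341695 and 361·(5·361 − 3)/2 = 325261.
Difference: 341695 − 325261 = 16434.

16434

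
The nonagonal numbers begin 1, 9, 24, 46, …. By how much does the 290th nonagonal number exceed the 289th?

Consecutive nonagonal numbers differ by 7n − 6: here 7·290 − 6 = 2024.

2024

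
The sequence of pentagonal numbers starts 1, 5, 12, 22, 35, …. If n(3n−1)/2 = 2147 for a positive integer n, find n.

38

Set n(3n−1)/2 = 2147, giving 3n² − n − 4294 = 0.
The discriminant is 1 + 24·2147 = 51529, and √51529 = 227.
So n = (1 + 227) / 6 = 228/6 = 38.
Check: 38·(3·38 − 1)/2 = 2147. ✓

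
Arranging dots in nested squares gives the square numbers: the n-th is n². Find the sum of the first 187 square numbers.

Σ_{i=1}^{187} i² = 187·188·375/6 = 2197250.

2197250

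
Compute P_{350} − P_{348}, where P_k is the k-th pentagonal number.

2093

350·(3·350 − 1)/2 = 183575 and 348·(3·348 − 1)/2 = 181482.
Difference: 183575 − 181482 = 2093.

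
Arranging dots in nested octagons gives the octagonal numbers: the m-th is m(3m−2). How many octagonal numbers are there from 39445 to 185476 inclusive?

134

The n-th octagonal number is n(3n−2).
Smallest index with value ≥ 39445: n = 115 (giving 39445).
Largest index with value ≤ 185476: n = 248 (giving 184016).
Indices 115 through 248: 134 terms.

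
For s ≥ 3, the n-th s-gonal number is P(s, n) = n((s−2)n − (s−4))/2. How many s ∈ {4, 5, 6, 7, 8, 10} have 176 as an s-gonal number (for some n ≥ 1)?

2

s = 4: P(4, 13) = 169 and P(4, 14) = 196; 176 is not s-gonal.
s = 5: P(5, 11) = 176. ✓
s = 6: P(6, 9) = 153 and P(6, 10) = 190; 176 is not s-gonal.
s = 7: P(7, 8) = 148 and P(7, 9) = 189; 176 is not s-gonal.
s = 8: P(8, 8) = 176. ✓
s = 10: P(10, 7) = 175 and P(10, 8) = 232; 176 is not s-gonal.
Hits: s ∈ {5, 8} → 2.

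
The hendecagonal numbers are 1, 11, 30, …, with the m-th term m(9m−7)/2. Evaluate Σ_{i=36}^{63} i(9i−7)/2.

Σ i(9i−7)/2 = (9Σi² − 7Σi) / 2 over i = 36..63.
Σi = 2016 − 630 = 1386 and Σi² = 85344 − 14910 = 70434.
(9·70434 − 7·1386) / 2 = 624204/2 = 312102.

312102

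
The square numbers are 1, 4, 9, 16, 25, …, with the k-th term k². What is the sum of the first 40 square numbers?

Σ_{i=1}^{40} i² = 40·41·81/6 = 22140.

22140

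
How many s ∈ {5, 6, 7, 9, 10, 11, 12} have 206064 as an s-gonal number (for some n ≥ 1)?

1

s = 5: P(5, 370) = 205165 and P(5, 371) = 206276; 206064 is not s-gonal.
s = 6: P(6, 321) = 205761 and P(6, 322) = 207046; 206064 is not s-gonal.
s = 7: P(7, 287) = 205492 and P(7, 288) = 206928; 206064 is not s-gonal.
s = 9: P(9, 243) = 206064. ✓
s = 10: P(10, 227) = 205435 and P(10, 228) = 207252; 206064 is not s-gonal.
s = 11: P(11, 214) = 205333 and P(11, 215) = 207260; 206064 is not s-gonal.
s = 12: P(12, 203) = 205233 and P(12, 204) = 207264; 206064 is not s-gonal.
Hits: s ∈ {9} → 1.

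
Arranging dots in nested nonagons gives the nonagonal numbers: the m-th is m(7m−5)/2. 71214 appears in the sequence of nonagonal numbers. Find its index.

Set n(7n−5)/2 = 71214, giving 7n² − 5n − 142428 = 0.
The discriminant is 25 + 56·71214 = 3988009, and √3988009 = 1997.
So n = (5 + 1997) / 14 = 2002/14 = 143.

143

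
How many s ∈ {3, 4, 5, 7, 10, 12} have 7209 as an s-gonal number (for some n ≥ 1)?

s = 3: P(3, 119) = 7140 and P(3, 120) = 7260; 7209 is not s-gonal.
s = 4: P(4, 84) = 7056 and P(4, 85) = 7225; 7209 is not s-gonal.
s = 5: P(5, 69) = 7107 and P(5, 70) = 7315; 7209 is not s-gonal.
s = 7: P(7, 54) = 7209. ✓
s = 10: P(10, 42) = 6930 and P(10, 43) = 7267; 7209 is not s-gonal.
s = 12: P(12, 38) = 7068 and P(12, 39) = 7449; 7209 is not s-gonal.
Hits: s ∈ {7} → 1.

1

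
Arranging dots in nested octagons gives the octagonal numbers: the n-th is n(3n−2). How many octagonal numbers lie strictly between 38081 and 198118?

The n-th octagonal number is n(3n−2).
Smallest index with value > 38081: n = 114 (giving 38760).
Largest index with value < 198118: n = 257 (giving 197633).
Indices 114 through 257: 144 terms.

144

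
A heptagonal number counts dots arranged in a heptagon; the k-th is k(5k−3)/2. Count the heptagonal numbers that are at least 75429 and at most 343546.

198

The n-th heptagonal number is n(5n−3)/2.
Smallest index with value ≥ 75429: n = 174 (giving 75429).
Largest index with value ≤ 343546: n = 371 (giving 343546).
Indices 174 through 371: 198 terms.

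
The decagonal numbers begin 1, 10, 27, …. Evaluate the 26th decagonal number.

2626

26·(4·26 − 3) = 26·101 = 2626.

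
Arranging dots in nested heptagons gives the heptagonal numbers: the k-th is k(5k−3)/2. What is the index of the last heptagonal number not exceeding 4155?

41

Solve n(5n−3)/2 ≤ 4155 for integer n.
n = 41 gives 4141 ≤ 4155, while n = 42 gives 4347 > 4155; so the answer is index 41.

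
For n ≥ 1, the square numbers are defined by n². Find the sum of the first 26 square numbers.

Σ_{i=1}^{26} i² = 26·27·53/6 = 6201.

6201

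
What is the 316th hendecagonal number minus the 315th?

2836

Consecutive hendecagonal numbers differ by 9n − 8: here 9·316 − 8 = 2836.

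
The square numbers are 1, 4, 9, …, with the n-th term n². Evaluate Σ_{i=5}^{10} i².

355

Σ_{i=5}^{10} i² = 385 − 30 = 355.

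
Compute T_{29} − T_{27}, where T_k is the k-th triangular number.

29·30/2 = 435 and 27·28/2 = 378.
Difference: 435 − 378 = 57.

57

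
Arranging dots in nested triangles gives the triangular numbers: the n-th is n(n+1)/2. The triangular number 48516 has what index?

311

Set n(n+1)/2 = 48516, giving n² + n − 97032 = 0.
The discriminant is 1 + 8·48516 = 388129, and √388129 = 623.
So n = (-1 + 623) / 2 = 622/2 = 311.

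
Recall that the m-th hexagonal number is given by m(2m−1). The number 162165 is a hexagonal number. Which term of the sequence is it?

Set n(2n−1) = 162165, giving 2n² − n − 162165 = 0.
The discriminant is 1 + 8·162165 = 1297321, and √1297321 = 1139.
So n = (1 + 1139) / 4 = 1140/4 = 285.

285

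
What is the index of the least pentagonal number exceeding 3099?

Solve n(3n−1)/2 > 3099 for integer n.
The largest n with value ≤ 3099 is 45 (since 3015 ≤ 3099 < 3151), so the first above is n = 46, value 3151.

46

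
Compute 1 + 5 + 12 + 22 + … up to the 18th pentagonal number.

3078

Σ i(3i−1)/2 = (3Σi² − Σi) / 2 over i = 1..18.
Σi = 171 and Σi² = 2109.
(3·2109 − 1·171) / 2 = 6156/2 = 3078.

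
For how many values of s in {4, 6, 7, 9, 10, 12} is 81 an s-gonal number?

2

s = 4: P(4, 9) = 81. ✓
s = 6: P(6, 6) = 66 and P(6, 7) = 91; 81 is not s-gonal.
s = 7: P(7, 6) = 81. ✓
s = 9: P(9, 5) = 75 and P(9, 6) = 111; 81 is not s-gonal.
s = 10: P(10, 4) = 52 and P(10, 5) = 85; 81 is not s-gonal.
s = 12: P(12, 4) = 64 and P(12, 5) = 105; 81 is not s-gonal.
Hits: s ∈ {4, 7} → 2.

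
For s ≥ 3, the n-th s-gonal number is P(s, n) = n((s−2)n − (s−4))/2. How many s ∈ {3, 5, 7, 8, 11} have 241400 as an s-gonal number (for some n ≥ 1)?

1

s = 3: P(3, 694) = 241165 and P(3, 695) = 241860; 241400 is not s-gonal.
s = 5: P(5, 401) = 241001 and P(5, 402) = 242205; 241400 is not s-gonal.
s = 7: P(7, 311) = 241336 and P(7, 312) = 242892; 241400 is not s-gonal.
s = 8: P(8, 284) = 241400. ✓
s = 11: P(11, 232) = 241396 and P(11, 233) = 243485; 241400 is not s-gonal.
Hits: s ∈ {8} → 1.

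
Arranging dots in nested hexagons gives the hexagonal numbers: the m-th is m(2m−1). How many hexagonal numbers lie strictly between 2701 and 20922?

The n-th hexagonal number is n(2n−1).
Smallest index with value > 2701: n = 38 (giving 2850).
Largest index with value < 20922: n = 102 (giving 20706).
Indices 38 through 102: 65 terms.

65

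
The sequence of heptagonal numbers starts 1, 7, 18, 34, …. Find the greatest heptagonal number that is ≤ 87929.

87142

Solve n(5n−3)/2 ≤ 87929 for integer n.
n = 187 gives 87142 ≤ 87929, while n = 188 gives 88078 > 87929; so the answer is 87142.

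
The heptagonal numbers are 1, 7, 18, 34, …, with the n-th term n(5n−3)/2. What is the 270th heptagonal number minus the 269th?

Consecutive heptagonal numbers differ by 5n − 4: here 5·270 − 4 = 1346.

1346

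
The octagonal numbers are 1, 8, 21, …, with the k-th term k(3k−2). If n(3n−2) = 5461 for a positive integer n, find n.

Set n(3n−2) = 5461, giving 3n² − 2n − 5461 = 0.
So n = (2 + 256) / 6 = 258/6 = 43.

43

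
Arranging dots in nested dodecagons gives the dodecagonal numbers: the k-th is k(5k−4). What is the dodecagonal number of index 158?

124188

The 158th dodecagonal number is n(5n−4) with n = 158.
158·(5·158 − 4) = 158·786 = 124188.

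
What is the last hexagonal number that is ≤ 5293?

Solve n(2n−1) ≤ 5293 for integer n.
n = 51 gives 5151 ≤ 5293, while n = 52 gives 5356 > 5293; so the answer is 5151.

5151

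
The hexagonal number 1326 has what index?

26

Set n(2n−1) = 1326, giving 2n² − n − 1326 = 0.
So n = (1 + 103) / 4 = 104/4 = 26.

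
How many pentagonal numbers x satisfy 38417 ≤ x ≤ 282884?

274

The n-th pentagonal number is n(3n−1)/2.
Smallest index with value ≥ 38417: n = 161 (giving 38801).
Largest index with value ≤ 282884: n = 434 (giving 282317).
Indices 161 through 434: 274 terms.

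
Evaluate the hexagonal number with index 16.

496

16·(2·16 − 1) = 16·31 = 496.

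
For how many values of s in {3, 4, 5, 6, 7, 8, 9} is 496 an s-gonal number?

2

s = 3: P(3, 31) = 496. ✓
s = 4: P(4, 22) = 484 and P(4, 23) = 529; 496 is not s-gonal.
s = 5: P(5, 18) = 477 and P(5, 19) = 532; 496 is not s-gonal.
s = 6: P(6, 16) = 496. ✓
s = 7: P(7, 14) = 469 and P(7, 15) = 540; 496 is not s-gonal.
s = 8: P(8, 13) = 481 and P(8, 14) = 560; 496 is not s-gonal.
s = 9: P(9, 12) = 474 and P(9, 13) = 559; 496 is not s-gonal.
Hits: s ∈ {3, 6} → 2.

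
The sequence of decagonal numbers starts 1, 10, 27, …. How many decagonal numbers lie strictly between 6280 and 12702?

The n-th decagonal number is n(4n−3).
Smallest index with value > 6280: n = 41 (giving 6601).
Largest index with value < 12702: n = 56 (giving 12376).
Indices 41 through 56: 16 terms.

16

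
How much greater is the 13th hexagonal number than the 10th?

13·(2·13 − 1) = 325 and 10·(2·10 − 1) = 190.
Difference: 325 − 190 = 135.

135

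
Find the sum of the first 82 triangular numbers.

95284

Σ i(i+1)/2 = (Σi² + Σi) / 2 over i = 1..82.
Σi = 3403 and Σi² = 187165.
(1·187165 + 1·3403) / 2 = 190568/2 = 95284.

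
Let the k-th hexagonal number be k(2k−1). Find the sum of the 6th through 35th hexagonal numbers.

Σ i(2i−1) = 2Σi² − Σi over i = 6..35.
Σi = 630 − 15 = 615 and Σi² = 14910 − 55 = 14855.
2·14855 − 1·615 = 29095.

29095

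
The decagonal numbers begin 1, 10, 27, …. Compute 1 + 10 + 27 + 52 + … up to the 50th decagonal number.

167875

Σ i(4i−3) = 4Σi² − 3Σi over i = 1..50.
Σi = 1275 and Σi² = 42925.
4·42925 − 3·1275 = 167875.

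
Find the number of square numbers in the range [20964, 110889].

189

The n-th square number is n².
Smallest index with value ≥ 20964: n = 145 (giving 21025).
Largest index with value ≤ 110889: n = 333 (giving 110889).
Indices 145 through 333: 189 terms.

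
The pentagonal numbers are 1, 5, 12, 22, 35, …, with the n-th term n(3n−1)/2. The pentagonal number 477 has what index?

Set n(3n−1)/2 = 477, giving 3n² − n − 954 = 0.
So n = (1 + 107) / 6 = 108/6 = 18.

18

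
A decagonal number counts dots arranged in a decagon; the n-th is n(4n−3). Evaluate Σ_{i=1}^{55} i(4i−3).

Σ i(4i−3) = 4Σi² − 3Σi over i = 1..55.
Σi = 1540 and Σi² = 56980.
4·56980 − 3·1540 = 223300.

223300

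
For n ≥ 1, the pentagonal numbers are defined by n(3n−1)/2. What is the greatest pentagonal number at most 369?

330

Solve n(3n−1)/2 ≤ 369 for integer n.
n = 15 gives 330 ≤ 369, while n = 16 gives 376 > 369; so the answer is 330.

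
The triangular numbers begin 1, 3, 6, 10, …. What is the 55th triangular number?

1540

The 55th triangular number is n(n+1)/2 with n = 55.
55·56/2 = 3080/2 = 1540.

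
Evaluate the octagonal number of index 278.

The 278th octagonal number is n(3n−2) with n = 278.
278·(3·278 − 2) = 278·832 = 231296.

231296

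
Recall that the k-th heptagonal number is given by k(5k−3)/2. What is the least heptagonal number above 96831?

97713

Solve n(5n−3)/2 > 96831 for integer n.
The largest n with value ≤ 96831 is 197 (since 96727 ≤ 96831 < 97713), so the first above is n = 198, value 97713.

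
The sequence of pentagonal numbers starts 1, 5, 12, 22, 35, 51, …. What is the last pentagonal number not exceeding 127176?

126876

Solve n(3n−1)/2 ≤ 127176 for integer n.
n = 291 gives 126876 ≤ 127176, while n = 292 gives 127750 > 127176; so the answer is 126876.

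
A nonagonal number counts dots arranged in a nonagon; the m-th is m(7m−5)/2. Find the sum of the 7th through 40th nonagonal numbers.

Σ i(7i−5)/2 = (7Σi² − 5Σi) / 2 over i = 7..40.
Σi = 820 − 21 = 799 and Σi² = 22140 − 91 = 22049.
(7·22049 − 5·799) / 2 = 150348/2 = 75174.

75174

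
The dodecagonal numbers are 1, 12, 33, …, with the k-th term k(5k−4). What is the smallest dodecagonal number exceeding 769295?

Solve n(5n−4) > 769295 for integer n.
The largest n with value ≤ 769295 is 392 (since 766752 ≤ 769295 < 770673), so the first above is n = 393, value 770673.

770673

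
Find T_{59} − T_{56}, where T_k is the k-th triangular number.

59·60/2 = 1770 and 56·57/2 = 1596.
Difference: 1770 − 1596 = 174.

174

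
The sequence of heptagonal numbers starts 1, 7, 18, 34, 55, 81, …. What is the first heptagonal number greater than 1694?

Solve n(5n−3)/2 > 1694 for integer n.
The largest n with value ≤ 1694 is 26 (since 1651 ≤ 1694 < 1782), so the first above is n = 27, value 1782.

1782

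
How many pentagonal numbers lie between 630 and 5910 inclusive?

42

The n-th pentagonal number is n(3n−1)/2.
Smallest index with value ≥ 630: n = 21 (giving 651).
Largest index with value ≤ 5910: n = 62 (giving 5735).
Indices 21 through 62: 42 terms.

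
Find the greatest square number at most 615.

Solve n² ≤ 615 for integer n.
n = 24 gives 576 ≤ 615, while n = 25 gives 625 > 615; so the answer is 576.

576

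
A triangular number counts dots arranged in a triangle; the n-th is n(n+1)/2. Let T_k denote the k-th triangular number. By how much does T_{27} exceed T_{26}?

27

Consecutive triangular numbers differ by n: T_{27} − T_{26} = 27.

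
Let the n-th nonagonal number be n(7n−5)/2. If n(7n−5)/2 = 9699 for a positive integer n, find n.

53

Set n(7n−5)/2 = 9699, giving 7n² − 5n − 19398 = 0.
So n = (5 + 737) / 14 = 742/14 = 53.
Check: 53·(7·53 − 5)/2 = 9699. ✓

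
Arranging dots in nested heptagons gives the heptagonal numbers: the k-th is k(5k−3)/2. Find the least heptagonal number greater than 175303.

176491

Solve n(5n−3)/2 > 175303 for integer n.
The largest n with value ≤ 175303 is 265 (since 175165 ≤ 175303 < 176491), so the first above is n = 266, value 176491.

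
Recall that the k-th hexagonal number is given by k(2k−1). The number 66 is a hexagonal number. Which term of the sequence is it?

6

Set n(2n−1) = 66, giving 2n² − n − 66 = 0.
The discriminant is 1 + 8·66 = 529, and √529 = 23.
So n = (1 + 23) / 4 = 24/4 = 6.
Check: 6·(2·6 − 1) = 66. ✓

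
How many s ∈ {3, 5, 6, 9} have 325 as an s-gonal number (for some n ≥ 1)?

s = 3: P(3, 25) = 325. ✓
s = 5: P(5, 14) = 287 and P(5, 15) = 330; 325 is not s-gonal.
s = 6: P(6, 13) = 325. ✓
s = 9: P(9, 10) = 325. ✓
Hits: s ∈ {3, 6, 9} → 3.

3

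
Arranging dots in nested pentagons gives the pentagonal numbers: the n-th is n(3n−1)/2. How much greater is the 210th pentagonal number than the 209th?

Consecutive pentagonal numbers differ by 3n − 2: here 3·210 − 2 = 628.

628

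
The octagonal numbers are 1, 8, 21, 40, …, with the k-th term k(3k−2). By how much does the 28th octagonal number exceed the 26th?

320

28·(3·28 − 2) = 2296 and 26·(3·26 − 2) = 1976.
Difference: 2296 − 1976 = 320.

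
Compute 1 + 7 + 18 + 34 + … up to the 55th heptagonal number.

140140

Σ i(5i−3)/2 = (5Σi² − 3Σi) / 2 over i = 1..55.
Σi = 1540 and Σi² = 56980.
(5·56980 − 3·1540) / 2 = 280280/2 = 140140.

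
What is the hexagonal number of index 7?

91

7·(2·7 − 1) = 7·13 = 91.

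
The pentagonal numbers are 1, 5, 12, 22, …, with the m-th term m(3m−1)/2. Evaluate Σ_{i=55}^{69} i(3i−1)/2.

Σ i(3i−1)/2 = (3Σi² − Σi) / 2 over i = 55..69.
Σi = 2415 − 1485 = 930 and Σi² = 111895 − 53955 = 57940.
(3·57940 − 1·930) / 2 = 172890/2 = 86445.

86445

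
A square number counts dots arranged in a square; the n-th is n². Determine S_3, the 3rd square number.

The 3rd square number is n² with n = 3.
3² = 9.

9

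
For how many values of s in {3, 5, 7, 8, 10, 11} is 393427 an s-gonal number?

1

s = 3: P(3, 886) = 392941 and P(3, 887) = 393828; 393427 is not s-gonal.
s = 5: P(5, 512) = 392960 and P(5, 513) = 394497; 393427 is not s-gonal.
s = 7: P(7, 397) = 393427. ✓
s = 8: P(8, 362) = 392408 and P(8, 363) = 394581; 393427 is not s-gonal.
s = 10: P(10, 313) = 390937 and P(10, 314) = 393442; 393427 is not s-gonal.
s = 11: P(11, 296) = 393236 and P(11, 297) = 395901; 393427 is not s-gonal.
Hits: s ∈ {7} → 1.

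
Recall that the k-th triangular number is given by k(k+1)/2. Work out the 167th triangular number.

14028

The 167th triangular number is n(n+1)/2 with n = 167.
167·168/2 = 28056/2 = 14028.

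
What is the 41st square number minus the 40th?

n² − (n−1)² = 2n − 1, so 41² − 40² = 2·41 − 1 = 81.

81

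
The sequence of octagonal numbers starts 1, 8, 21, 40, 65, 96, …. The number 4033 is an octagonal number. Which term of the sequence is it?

37

Set n(3n−2) = 4033, giving 3n² − 2n − 4033 = 0.
The discriminant is 4 + 12·4033 = 48400, and √48400 = 220.
So n = (2 + 220) / 6 = 222/6 = 37.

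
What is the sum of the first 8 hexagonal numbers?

Σ i(2i−1) = 2Σi² − Σi over i = 1..8.
Σi = 36 and Σi² = 204.
2·204 − 1·36 = 372.

372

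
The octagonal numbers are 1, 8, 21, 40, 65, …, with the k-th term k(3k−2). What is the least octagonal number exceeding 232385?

232965

Solve n(3n−2) > 232385 for integer n.
The largest n with value ≤ 232385 is 278 (since 231296 ≤ 232385 < 232965), so the first above is n = 279, value 232965.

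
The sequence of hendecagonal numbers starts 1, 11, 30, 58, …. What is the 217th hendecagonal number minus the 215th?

217·(9·217 − 7)/2 = 211141 and 215·(9·215 − 7)/2 = 207260.
Difference: 211141 − 207260 = 3881.

3881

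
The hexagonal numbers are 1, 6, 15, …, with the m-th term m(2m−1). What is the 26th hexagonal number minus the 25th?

101

Consecutive hexagonal numbers differ by 4n − 3: here 4·26 − 3 = 101.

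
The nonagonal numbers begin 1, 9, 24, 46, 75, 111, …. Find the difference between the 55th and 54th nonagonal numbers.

379

Consecutive nonagonal numbers differ by 7n − 6: here 7·55 − 6 = 379.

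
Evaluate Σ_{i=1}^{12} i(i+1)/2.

Σ i(i+1)/2 = (Σi² + Σi) / 2 over i = 1..12.
Σi = 78 and Σi² = 650.
(1·650 + 1·78) / 2 = 728/2 = 364.

364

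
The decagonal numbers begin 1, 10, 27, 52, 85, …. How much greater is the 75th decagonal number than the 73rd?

75·(4·75 − 3) = 22275 and 73·(4·73 − 3) = 21097.
Difference: 22275 − 21097 = 1178.

1178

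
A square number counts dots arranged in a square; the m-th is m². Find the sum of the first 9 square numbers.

285

Σ_{i=1}^{9} i² = 9·10·19/6 = 285.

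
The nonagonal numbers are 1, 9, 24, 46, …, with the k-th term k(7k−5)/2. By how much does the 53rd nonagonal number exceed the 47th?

2085

53·(7·53 − 5)/2 = 9699 and 47·(7·47 − 5)/2 = 7614.
Difference: 9699 − 7614 = 2085.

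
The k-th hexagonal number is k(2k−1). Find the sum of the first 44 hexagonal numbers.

57750

Σ i(2i−1) = 2Σi² − Σi over i = 1..44.
Σi = 990 and Σi² = 29370.
2·29370 − 1·990 = 57750.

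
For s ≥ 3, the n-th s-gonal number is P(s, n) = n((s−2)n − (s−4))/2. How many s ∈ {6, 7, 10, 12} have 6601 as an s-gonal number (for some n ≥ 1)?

s = 6: P(6, 57) = 6441 and P(6, 58) = 6670; 6601 is not s-gonal.
s = 7: P(7, 51) = 6426 and P(7, 52) = 6682; 6601 is not s-gonal.
s = 10: P(10, 41) = 6601. ✓
s = 12: P(12, 36) = 6336 and P(12, 37) = 6697; 6601 is not s-gonal.
Hits: s ∈ {10} → 1.

1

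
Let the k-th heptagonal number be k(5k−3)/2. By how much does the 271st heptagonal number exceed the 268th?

271·(5·271 − 3)/2 = 183196 and 268·(5·268 − 3)/2 = 179158.
Difference: 183196 − 179158 = 4038.

4038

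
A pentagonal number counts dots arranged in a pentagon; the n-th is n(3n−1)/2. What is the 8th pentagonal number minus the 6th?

41

8·(3·8 − 1)/2 = 92 and 6·(3·6 − 1)/2 = 51.
Difference: 92 − 51 = 41.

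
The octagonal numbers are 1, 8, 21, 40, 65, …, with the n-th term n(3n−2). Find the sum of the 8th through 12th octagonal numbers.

1430

Σ i(3i−2) = 3Σi² − 2Σi over i = 8..12.
Σi = 78 − 28 = 50 and Σi² = 650 − 140 = 510.
3·510 − 2·50 = 1430.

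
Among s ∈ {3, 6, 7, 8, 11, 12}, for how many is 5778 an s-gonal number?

s = 3: P(3, 107) = 5778. ✓
s = 6: P(6, 54) = 5778. ✓
s = 7: P(7, 48) = 5688 and P(7, 49) = 5929; 5778 is not s-gonal.
s = 8: P(8, 44) = 5720 and P(8, 45) = 5985; 5778 is not s-gonal.
s = 11: P(11, 36) = 5706 and P(11, 37) = 6031; 5778 is not s-gonal.
s = 12: P(12, 34) = 5644 and P(12, 35) = 5985; 5778 is not s-gonal.
Hits: s ∈ {3, 6} → 2.

2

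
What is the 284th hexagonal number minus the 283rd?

Consecutive hexagonal numbers differ by 4n − 3: here 4·284 − 3 = 1133.

1133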